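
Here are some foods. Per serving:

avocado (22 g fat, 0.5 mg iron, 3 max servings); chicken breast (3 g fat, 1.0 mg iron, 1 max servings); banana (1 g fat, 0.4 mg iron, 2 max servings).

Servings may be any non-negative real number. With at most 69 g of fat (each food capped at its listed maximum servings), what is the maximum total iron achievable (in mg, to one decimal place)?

Iron per g fat: banana 0.4, chicken breast 0.3333, avocado 0.02273.
Take 2 servings of banana: uses 2 g fat, +0.8 mg iron (running total 0.8 mg).
Take 1 serving of chicken breast: uses 3 g fat, +1.0 mg iron (running total 1.8 mg).
Take 2.909 servings of avocado: uses 64 g fat, +1.5 mg iron (running total 3.3 mg).
Greedy by best ratio exhausts the fat allowance optimally: 3.3 mg.

3.3 mg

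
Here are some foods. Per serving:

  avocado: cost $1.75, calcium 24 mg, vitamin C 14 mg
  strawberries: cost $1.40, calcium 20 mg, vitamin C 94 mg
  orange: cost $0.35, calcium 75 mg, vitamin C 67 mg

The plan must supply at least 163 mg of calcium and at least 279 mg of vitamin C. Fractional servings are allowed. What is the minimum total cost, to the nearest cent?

$1.46

Two binding constraints pin down two serving amounts, so the optimal mix uses at most two foods. The candidates are each food alone (scaled to the tighter of calcium/vitamin C) and each pair with both constraints tight.
avocado only: max(163/24, 279/14) = 19.93 servings → $34.88.
strawberries only: max(163/20, 279/94) = 8.15 servings → $11.41.
orange only: max(163/75, 279/67) = 4.164 servings → $1.46.
avocado + strawberries with both tight: 4.93 servings and 2.234 servings → $11.76.
avocado + orange: intersection lies outside the first quadrant.
strawberries + orange with both tight: 1.752 servings and 1.706 servings → $3.05.
So the least-cost plan costs $1.46.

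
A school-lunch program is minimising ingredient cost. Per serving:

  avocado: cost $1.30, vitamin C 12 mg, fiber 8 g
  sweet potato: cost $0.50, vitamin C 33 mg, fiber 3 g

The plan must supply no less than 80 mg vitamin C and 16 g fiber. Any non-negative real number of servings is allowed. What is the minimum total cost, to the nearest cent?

$2.62

This is a tiny linear program; its minimum lies at a vertex of the feasible set. List the vertices and price them.
avocado only: max(80/12, 16/8) = 6.667 servings → $8.67.
sweet potato only: max(80/33, 16/3) = 5.333 servings → $2.67.
avocado + sweet potato with both tight: 1.263 servings and 1.965 servings → $2.62.
So the least-cost plan costs $2.62.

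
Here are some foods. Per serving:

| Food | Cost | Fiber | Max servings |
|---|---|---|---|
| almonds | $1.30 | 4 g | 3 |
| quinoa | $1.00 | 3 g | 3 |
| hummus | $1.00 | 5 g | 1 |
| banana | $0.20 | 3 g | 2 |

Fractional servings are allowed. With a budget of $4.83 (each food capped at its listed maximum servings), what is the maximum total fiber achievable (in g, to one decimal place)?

21.6 g

Fiber per dollar: banana 15, hummus 5, almonds 3.077, quinoa 3.
Take 2 servings of banana: spends $0.40, +6.0 g fiber (running total 6.0 g).
Take 1 serving of hummus: spends $1.00, +5.0 g fiber (running total 11.0 g).
Take 2.638 servings of almonds: spends $3.43, +10.6 g fiber (running total 21.6 g).
Filling greedily by fiber-per-dollar is optimal for one linear limit, giving 21.6 g.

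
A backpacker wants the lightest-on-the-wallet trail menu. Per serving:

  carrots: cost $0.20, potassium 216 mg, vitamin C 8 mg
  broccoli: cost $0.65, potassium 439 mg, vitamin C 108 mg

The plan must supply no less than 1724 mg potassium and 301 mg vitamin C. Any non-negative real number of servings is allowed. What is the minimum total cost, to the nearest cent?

$2.23

Check every corner: each single food scaled to meet both minima, and each pair solved so both constraints bind.
carrots only: max(1724/216, 301/8) = 37.62 servings → $7.53.
broccoli only: max(1724/439, 301/108) = 3.927 servings → $2.55.
carrots + broccoli with both tight: 2.728 servings and 2.585 servings → $2.23.
The minimum over all feasible corners is $2.23.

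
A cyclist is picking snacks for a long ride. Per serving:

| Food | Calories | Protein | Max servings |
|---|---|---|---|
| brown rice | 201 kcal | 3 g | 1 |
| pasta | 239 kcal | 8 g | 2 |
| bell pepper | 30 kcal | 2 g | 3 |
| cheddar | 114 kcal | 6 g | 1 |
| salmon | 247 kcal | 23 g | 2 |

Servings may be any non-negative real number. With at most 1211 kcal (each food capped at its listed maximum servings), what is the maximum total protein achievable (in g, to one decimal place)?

Protein per kcal: salmon 0.09312, bell pepper 0.06667, cheddar 0.05263, pasta 0.03347, brown rice 0.01493.
Take 2 servings of salmon: uses 494 kcal, +46.0 g protein (running total 46.0 g).
Take 3 servings of bell pepper: uses 90 kcal, +6.0 g protein (running total 52.0 g).
Take 1 serving of cheddar: uses 114 kcal, +6.0 g protein (running total 58.0 g).
Take 2 servings of pasta: uses 478 kcal, +16.0 g protein (running total 74.0 g).
Take 0.1741 servings of brown rice: uses 35 kcal, +0.5 g protein (running total 74.5 g).
Filling greedily by protein-per-kcal is optimal for one linear limit, giving 74.5 g.

74.5 g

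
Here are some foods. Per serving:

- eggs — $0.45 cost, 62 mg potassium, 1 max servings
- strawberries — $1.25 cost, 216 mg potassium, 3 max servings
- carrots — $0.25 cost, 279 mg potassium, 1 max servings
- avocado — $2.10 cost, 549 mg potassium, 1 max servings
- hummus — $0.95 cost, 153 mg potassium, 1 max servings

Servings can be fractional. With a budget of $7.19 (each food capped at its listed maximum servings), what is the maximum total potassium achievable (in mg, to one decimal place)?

Potassium per dollar: carrots 1116, avocado 261.4, strawberries 172.8, hummus 161.1, eggs 137.8.
Take 1 serving of carrots: spends $0.25, +279.0 mg potassium (running total 279.0 mg).
Take 1 serving of avocado: spends $2.10, +549.0 mg potassium (running total 828.0 mg).
Take 3 servings of strawberries: spends $3.75, +648.0 mg potassium (running total 1476.0 mg).
Take 1 serving of hummus: spends $0.95, +153.0 mg potassium (running total 1629.0 mg).
Take 0.3111 servings of eggs: spends $0.14, +19.3 mg potassium (running total 1648.3 mg).
Greedy by best ratio exhausts the cost allowance optimally: 1648.3 mg.

1648.3 mg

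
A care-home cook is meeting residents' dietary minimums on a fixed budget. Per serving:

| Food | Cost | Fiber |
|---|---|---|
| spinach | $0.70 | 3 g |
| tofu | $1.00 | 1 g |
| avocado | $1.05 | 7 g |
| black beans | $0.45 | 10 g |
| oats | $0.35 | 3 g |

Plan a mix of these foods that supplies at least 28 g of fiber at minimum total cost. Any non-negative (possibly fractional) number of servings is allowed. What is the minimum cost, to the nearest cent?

Cost per g of fiber: black beans $0.0450, oats $0.1167, avocado $0.1500, spinach $0.2333, tofu $1.0000.
With no serving limits, use only black beans: 28 g / 10 g = 2.8 servings × $0.45 = $1.26.

$1.26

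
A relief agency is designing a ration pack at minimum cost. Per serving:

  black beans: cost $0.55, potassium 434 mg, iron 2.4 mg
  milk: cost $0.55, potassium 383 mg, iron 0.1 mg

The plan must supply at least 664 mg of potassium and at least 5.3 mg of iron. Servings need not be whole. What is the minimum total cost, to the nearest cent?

$1.21

black beans only: max(664/434, 5.3/2.4) = 2.208 servings → $1.21.
milk only: max(664/383, 5.3/0.1) = 53 servings → $29.15.
black beans + milk: intersection lies outside the first quadrant.
Cheapest feasible corner: $1.21.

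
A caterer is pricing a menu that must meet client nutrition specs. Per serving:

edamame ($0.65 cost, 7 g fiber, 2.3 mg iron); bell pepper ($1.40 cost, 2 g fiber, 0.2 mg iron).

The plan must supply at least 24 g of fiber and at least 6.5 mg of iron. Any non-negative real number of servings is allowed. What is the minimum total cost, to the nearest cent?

$2.23

The cheapest plan sits at a corner of the feasible region — with two constraints it uses at most two foods.
edamame only: max(24/7, 6.5/2.3) = 3.429 servings → $2.23.
bell pepper only: max(24/2, 6.5/0.2) = 32.5 servings → $45.50.
edamame + bell pepper with both tight: 2.562 servings and 3.031 servings → $5.91.
The minimum over all feasible corners is $2.23.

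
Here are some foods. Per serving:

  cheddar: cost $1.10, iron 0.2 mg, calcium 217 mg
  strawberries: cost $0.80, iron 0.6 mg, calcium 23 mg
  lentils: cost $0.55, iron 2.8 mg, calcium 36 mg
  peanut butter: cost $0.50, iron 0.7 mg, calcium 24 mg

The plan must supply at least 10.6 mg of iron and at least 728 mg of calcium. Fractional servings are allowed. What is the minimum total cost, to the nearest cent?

$5.01

cheddar only: max(10.6/0.2, 728/217) = 53 servings → $58.30.
strawberries only: max(10.6/0.6, 728/23) = 31.65 servings → $25.32.
lentils only: max(10.6/2.8, 728/36) = 20.22 servings → $11.12.
peanut butter only: max(10.6/0.7, 728/24) = 30.33 servings → $15.17.
cheddar + strawberries with both tight: 1.537 servings and 17.15 servings → $15.41.
cheddar + lentils with both tight: 2.759 servings and 3.589 servings → $5.01.
cheddar + peanut butter with both tight: 1.735 servings and 14.65 servings → $9.23.
strawberries + lentils with both targets exact would need a negative amount; discard.
strawberries + peanut butter with both targets exact would need a negative amount; discard.
lentils + peanut butter with both targets exact would need a negative amount; discard.
Cheapest feasible corner: $5.01.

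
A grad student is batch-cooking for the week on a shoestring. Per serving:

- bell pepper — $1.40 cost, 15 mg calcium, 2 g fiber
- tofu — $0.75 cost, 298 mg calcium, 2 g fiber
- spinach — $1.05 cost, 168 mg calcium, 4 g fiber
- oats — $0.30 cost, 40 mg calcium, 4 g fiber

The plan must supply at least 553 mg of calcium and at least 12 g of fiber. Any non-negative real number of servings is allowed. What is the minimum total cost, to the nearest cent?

bell pepper only: max(553/15, 12/2) = 36.87 servings → $51.61.
tofu only: max(553/298, 12/2) = 6 servings → $4.50.
spinach only: max(553/168, 12/4) = 3.292 servings → $3.46.
oats only: max(553/40, 12/4) = 13.82 servings → $4.15.
bell pepper + tofu with both tight: 4.364 servings and 1.636 servings → $7.34.
bell pepper + spinach: the both-tight solution has a negative serving — not a feasible corner.
bell pepper + oats: intersection lies outside the first quadrant.
tofu + spinach with both tight: 0.229 servings and 2.886 servings → $3.20.
tofu + oats with both tight: 1.558 servings and 2.221 servings → $1.83.
spinach + oats: the both-tight solution has a negative serving — not a feasible corner.
Cheapest feasible corner: $1.83.

$1.83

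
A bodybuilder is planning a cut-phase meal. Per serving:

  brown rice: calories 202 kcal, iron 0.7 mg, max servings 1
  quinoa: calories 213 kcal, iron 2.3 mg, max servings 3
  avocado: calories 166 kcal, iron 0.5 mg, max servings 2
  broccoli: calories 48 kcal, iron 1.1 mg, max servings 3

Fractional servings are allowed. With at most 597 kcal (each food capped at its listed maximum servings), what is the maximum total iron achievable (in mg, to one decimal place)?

Iron per kcal: broccoli 0.02292, quinoa 0.0108, brown rice 0.003465, avocado 0.003012.
Take 3 servings of broccoli: uses 144 kcal, +3.3 mg iron (running total 3.3 mg).
Take 2.127 servings of quinoa: uses 453 kcal, +4.9 mg iron (running total 8.2 mg).
Filling greedily by iron-per-kcal is optimal for one linear limit, giving 8.2 mg.

8.2 mg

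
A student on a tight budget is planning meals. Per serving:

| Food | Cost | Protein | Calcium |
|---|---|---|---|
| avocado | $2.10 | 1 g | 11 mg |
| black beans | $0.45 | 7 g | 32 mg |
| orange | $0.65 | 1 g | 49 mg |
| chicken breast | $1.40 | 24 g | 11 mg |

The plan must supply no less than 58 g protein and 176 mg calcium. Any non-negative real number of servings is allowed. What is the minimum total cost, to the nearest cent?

$3.60

A basic optimal solution has at most two foods positive. Try each food alone and each pair with both targets met exactly.
avocado only: max(58/1, 176/11) = 58 servings → $121.80.
black beans only: max(58/7, 176/32) = 8.286 servings → $3.73.
orange only: max(58/1, 176/49) = 58 servings → $37.70.
chicken breast only: max(58/24, 176/11) = 16 servings → $22.40.
avocado + black beans: the both-tight solution has a negative serving — not a feasible corner.
avocado + orange: the both-tight solution has a negative serving — not a feasible corner.
avocado + chicken breast with both tight: 14.17 servings and 1.826 servings → $32.32.
black beans + orange: intersection lies outside the first quadrant.
black beans + chicken breast with both tight: 5.19 servings and 0.903 servings → $3.60.
orange + chicken breast with both tight: 3.078 servings and 2.288 servings → $5.20.
Cheapest feasible corner: $3.60.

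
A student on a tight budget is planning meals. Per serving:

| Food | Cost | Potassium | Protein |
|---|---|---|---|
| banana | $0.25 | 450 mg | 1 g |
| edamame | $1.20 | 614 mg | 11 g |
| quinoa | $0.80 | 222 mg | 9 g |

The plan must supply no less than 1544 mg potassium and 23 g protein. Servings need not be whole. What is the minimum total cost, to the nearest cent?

Compare the cost at each extreme point of the feasible region.
banana only: max(1544/450, 23/1) = 23 servings → $5.75.
edamame only: max(1544/614, 23/11) = 2.515 servings → $3.02.
quinoa only: max(1544/222, 23/9) = 6.955 servings → $5.56.
banana + edamame with both tight: 0.6601 servings and 2.031 servings → $2.60.
banana + quinoa with both tight: 2.296 servings and 2.3 servings → $2.41.
edamame + quinoa with both targets exact would need a negative amount; discard.
The minimum over all feasible corners is $2.41.

$2.41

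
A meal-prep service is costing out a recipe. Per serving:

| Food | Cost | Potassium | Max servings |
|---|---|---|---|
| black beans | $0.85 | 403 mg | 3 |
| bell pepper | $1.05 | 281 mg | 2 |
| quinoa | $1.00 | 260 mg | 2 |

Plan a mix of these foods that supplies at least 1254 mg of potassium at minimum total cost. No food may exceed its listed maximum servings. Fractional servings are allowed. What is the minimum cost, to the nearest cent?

Cost per mg of potassium: black beans $0.0021, bell pepper $0.0037, quinoa $0.0038.
Take 3 servings of black beans: +1209.0 mg potassium for $2.55 (total $2.55, still need 45.0 mg).
Take 0.1601 servings of bell pepper: +45.0 mg potassium for $0.17 (total $2.72, still need 0.0 mg).
Filling from the cheapest source first is optimal under one linear minimum: $2.72.

$2.72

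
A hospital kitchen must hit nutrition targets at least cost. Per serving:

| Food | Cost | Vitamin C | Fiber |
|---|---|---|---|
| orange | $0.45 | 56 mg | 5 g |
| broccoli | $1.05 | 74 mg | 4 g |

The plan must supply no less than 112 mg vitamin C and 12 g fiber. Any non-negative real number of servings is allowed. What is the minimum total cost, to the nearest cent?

$1.08

For a min-cost LP with two ≥-constraints, a basic feasible solution has at most two positive variables.
orange only: max(112/56, 12/5) = 2.4 servings → $1.08.
broccoli only: max(112/74, 12/4) = 3 servings → $3.15.
orange + broccoli: the both-tight solution has a negative serving — not a feasible corner.
So the least-cost plan costs $1.08.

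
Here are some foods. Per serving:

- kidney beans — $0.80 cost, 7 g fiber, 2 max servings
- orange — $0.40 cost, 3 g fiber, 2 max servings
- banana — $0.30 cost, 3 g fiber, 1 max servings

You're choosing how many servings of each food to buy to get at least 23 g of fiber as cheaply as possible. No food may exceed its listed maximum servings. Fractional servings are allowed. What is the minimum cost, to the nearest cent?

Cost per g of fiber: banana $0.1000, kidney beans $0.1143, orange $0.1333.
Take 1 serving of banana: +3.0 g fiber for $0.30 (total $0.30, still need 20.0 g).
Take 2 servings of kidney beans: +14.0 g fiber for $1.60 (total $1.90, still need 6.0 g).
Take 2 servings of orange: +6.0 g fiber for $0.80 (total $2.70, still need 0.0 g).
Greedy by cheapest-per-g is optimal for a single linear constraint, so the minimum cost is $2.70.

$2.70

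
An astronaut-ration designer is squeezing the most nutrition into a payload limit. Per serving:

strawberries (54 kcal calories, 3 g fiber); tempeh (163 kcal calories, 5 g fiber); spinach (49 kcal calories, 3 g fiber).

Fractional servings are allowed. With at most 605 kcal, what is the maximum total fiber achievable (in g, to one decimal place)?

Fiber per kcal: spinach 0.06122, strawberries 0.05556, tempeh 0.03067.
With no serving limits, spend the whole calories allowance on spinach: 605 kcal / 49 kcal × 3 g = 37.0 g.

37.0 g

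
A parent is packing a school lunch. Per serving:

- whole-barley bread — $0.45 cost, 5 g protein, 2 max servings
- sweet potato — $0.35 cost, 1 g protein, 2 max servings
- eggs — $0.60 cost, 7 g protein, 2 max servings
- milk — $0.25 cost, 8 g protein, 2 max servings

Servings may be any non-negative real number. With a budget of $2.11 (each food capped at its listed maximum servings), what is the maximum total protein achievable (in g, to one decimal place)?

34.6 g

Protein per dollar: milk 32, eggs 11.67, whole-barley bread 11.11, sweet potato 2.857.
Take 2 servings of milk: spends $0.50, +16.0 g protein (running total 16.0 g).
Take 2 servings of eggs: spends $1.20, +14.0 g protein (running total 30.0 g).
Take 0.9111 servings of whole-barley bread: spends $0.41, +4.6 g protein (running total 34.6 g).
Greedy by best ratio exhausts the cost allowance optimally: 34.6 g.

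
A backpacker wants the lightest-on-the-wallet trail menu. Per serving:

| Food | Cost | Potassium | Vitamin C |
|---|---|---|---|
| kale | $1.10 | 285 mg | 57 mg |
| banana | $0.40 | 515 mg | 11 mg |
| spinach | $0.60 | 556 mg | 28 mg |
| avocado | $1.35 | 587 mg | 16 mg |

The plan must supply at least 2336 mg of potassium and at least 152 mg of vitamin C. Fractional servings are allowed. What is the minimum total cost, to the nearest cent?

$3.16

This is a tiny linear program; its minimum lies at a vertex of the feasible set. List the vertices and price them.
kale only: max(2336/285, 152/57) = 8.196 servings → $9.02.
banana only: max(2336/515, 152/11) = 13.82 servings → $5.53.
spinach only: max(2336/556, 152/28) = 5.429 servings → $3.26.
avocado only: max(2336/587, 152/16) = 9.5 servings → $12.82.
kale + banana with both tight: 2.005 servings and 3.426 servings → $3.58.
kale + spinach with both tight: 0.8057 servings and 3.788 servings → $3.16.
kale + avocado with both tight: 1.794 servings and 3.108 servings → $6.17.
banana + spinach: intersection lies outside the first quadrant.
banana + avocado: the both-tight solution has a negative serving — not a feasible corner.
spinach + avocado with both targets exact would need a negative amount; discard.
The minimum over all feasible corners is $3.16.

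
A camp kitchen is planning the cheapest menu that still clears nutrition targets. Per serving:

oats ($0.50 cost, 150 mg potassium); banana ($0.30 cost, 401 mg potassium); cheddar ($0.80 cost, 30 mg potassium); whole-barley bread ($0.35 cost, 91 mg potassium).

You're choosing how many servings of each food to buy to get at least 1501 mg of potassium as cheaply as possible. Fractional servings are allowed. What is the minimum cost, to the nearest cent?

Cost per mg of potassium: banana $0.0007, oats $0.0033, whole-barley bread $0.0038, cheddar $0.0267.
With no serving limits, use only banana: 1501 mg / 401 mg = 3.743 servings × $0.30 = $1.12.

$1.12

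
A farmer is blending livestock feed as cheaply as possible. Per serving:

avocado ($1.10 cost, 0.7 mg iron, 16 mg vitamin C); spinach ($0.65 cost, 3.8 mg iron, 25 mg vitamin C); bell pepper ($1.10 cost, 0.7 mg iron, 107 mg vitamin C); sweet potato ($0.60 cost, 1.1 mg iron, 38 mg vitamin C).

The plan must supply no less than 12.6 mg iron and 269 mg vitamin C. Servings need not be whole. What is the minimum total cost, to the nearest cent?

avocado only: max(12.6/0.7, 269/16) = 18 servings → $19.80.
spinach only: max(12.6/3.8, 269/25) = 10.76 servings → $6.99.
bell pepper only: max(12.6/0.7, 269/107) = 18 servings → $19.80.
sweet potato only: max(12.6/1.1, 269/38) = 11.45 servings → $6.87.
avocado + spinach with both tight: 16.33 servings and 0.3072 servings → $18.17.
avocado + bell pepper with both targets exact would need a negative amount; discard.
avocado + sweet potato with both targets exact would need a negative amount; discard.
spinach + bell pepper with both tight: 2.981 servings and 1.818 servings → $3.94.
spinach + sweet potato with both tight: 1.565 servings and 6.05 servings → $4.65.
bell pepper + sweet potato: the both-tight solution has a negative serving — not a feasible corner.
The minimum over all feasible corners is $3.94.

$3.94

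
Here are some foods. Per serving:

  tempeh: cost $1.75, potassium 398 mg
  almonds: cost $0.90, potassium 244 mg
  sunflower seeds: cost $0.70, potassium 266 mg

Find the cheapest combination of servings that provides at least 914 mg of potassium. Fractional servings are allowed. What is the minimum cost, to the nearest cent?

Cost per mg of potassium: sunflower seeds $0.0026, almonds $0.0037, tempeh $0.0044.
With no serving limits, use only sunflower seeds: 914 mg / 266 mg = 3.436 servings × $0.70 = $2.41.

$2.41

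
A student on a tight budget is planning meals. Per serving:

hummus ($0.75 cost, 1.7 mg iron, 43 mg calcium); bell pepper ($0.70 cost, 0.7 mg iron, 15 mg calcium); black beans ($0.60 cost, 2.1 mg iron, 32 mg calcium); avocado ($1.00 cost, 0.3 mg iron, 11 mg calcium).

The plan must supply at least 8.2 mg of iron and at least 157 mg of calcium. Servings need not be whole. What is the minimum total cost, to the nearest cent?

hummus only: max(8.2/1.7, 157/43) = 4.824 servings → $3.62.
bell pepper only: max(8.2/0.7, 157/15) = 11.71 servings → $8.20.
black beans only: max(8.2/2.1, 157/32) = 4.906 servings → $2.94.
avocado only: max(8.2/0.3, 157/11) = 27.33 servings → $27.33.
hummus + bell pepper: the both-tight solution has a negative serving — not a feasible corner.
hummus + black beans with both tight: 1.875 servings and 2.387 servings → $2.84.
hummus + avocado: the both-tight solution has a negative serving — not a feasible corner.
bell pepper + black beans with both tight: 7.396 servings and 1.44 servings → $6.04.
bell pepper + avocado: the both-tight solution has a negative serving — not a feasible corner.
black beans + avocado with both tight: 3.193 servings and 4.985 servings → $6.90.
The minimum over all feasible corners is $2.84.

$2.84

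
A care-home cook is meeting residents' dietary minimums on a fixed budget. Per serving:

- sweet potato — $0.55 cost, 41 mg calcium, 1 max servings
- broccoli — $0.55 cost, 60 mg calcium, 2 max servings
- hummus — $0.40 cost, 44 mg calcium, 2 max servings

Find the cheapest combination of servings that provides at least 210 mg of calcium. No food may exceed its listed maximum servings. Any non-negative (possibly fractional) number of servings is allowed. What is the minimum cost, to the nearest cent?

Cost per mg of calcium: hummus $0.0091, broccoli $0.0092, sweet potato $0.0134.
Take 2 servings of hummus: +88.0 mg calcium for $0.80 (total $0.80, still need 122.0 mg).
Take 2 servings of broccoli: +120.0 mg calcium for $1.10 (total $1.90, still need 2.0 mg).
Take 0.04878 servings of sweet potato: +2.0 mg calcium for $0.03 (total $1.93, still need 0.0 mg).
Filling from the cheapest source first is optimal under one linear minimum: $1.93.

$1.93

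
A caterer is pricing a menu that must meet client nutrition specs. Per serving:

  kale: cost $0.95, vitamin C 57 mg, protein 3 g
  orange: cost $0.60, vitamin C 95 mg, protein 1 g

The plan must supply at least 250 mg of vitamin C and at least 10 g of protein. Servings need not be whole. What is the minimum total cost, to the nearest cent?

This is a tiny linear program; its minimum lies at a vertex of the feasible set. List the vertices and price them.
kale only: max(250/57, 10/3) = 4.386 servings → $4.17.
orange only: max(250/95, 10/1) = 10 servings → $6.00.
kale + orange with both tight: 3.07 servings and 0.7895 servings → $3.39.
Cheapest feasible corner: $3.39.

$3.39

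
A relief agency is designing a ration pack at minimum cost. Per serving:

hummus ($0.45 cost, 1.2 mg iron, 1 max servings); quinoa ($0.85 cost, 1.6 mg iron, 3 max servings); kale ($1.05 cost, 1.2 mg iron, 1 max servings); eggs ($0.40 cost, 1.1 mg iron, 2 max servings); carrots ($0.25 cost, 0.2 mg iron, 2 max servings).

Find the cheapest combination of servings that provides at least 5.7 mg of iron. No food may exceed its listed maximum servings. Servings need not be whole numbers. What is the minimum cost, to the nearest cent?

Cost per mg of iron: eggs $0.3636, hummus $0.3750, quinoa $0.5312, kale $0.8750, carrots $1.2500.
Take 2 servings of eggs: +2.2 mg iron for $0.80 (total $0.80, still need 3.5 mg).
Take 1 serving of hummus: +1.2 mg iron for $0.45 (total $1.25, still need 2.3 mg).
Take 1.438 servings of quinoa: +2.3 mg iron for $1.22 (total $2.47, still need 0.0 mg).
Greedy by cheapest-per-mg is optimal for a single linear constraint, so the minimum cost is $2.47.

$2.47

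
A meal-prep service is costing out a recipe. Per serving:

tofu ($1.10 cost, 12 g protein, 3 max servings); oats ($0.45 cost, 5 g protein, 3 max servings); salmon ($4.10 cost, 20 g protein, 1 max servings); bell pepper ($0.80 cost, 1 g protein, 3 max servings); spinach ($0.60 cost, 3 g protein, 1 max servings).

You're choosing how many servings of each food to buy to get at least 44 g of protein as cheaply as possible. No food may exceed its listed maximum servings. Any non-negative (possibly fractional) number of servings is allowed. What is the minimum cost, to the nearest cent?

Cost per g of protein: oats $0.0900, tofu $0.0917, spinach $0.2000, salmon $0.2050, bell pepper $0.8000.
Take 3 servings of oats: +15.0 g protein for $1.35 (total $1.35, still need 29.0 g).
Take 2.417 servings of tofu: +29.0 g protein for $2.66 (total $4.01, still need 0.0 g).
Filling from the cheapest source first is optimal under one linear minimum: $4.01.

$4.01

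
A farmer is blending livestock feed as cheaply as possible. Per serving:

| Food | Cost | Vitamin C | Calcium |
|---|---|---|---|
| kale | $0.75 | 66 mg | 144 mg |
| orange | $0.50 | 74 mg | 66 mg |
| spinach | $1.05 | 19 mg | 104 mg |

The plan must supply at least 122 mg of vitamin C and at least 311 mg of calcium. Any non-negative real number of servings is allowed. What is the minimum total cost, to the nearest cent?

$1.62

An LP optimum is at a vertex; with two nutrient constraints at most two foods are used. Check each candidate.
kale only: max(122/66, 311/144) = 2.16 servings → $1.62.
orange only: max(122/74, 311/66) = 4.712 servings → $2.36.
spinach only: max(122/19, 311/104) = 6.421 servings → $6.74.
kale + orange: intersection lies outside the first quadrant.
kale + spinach with both tight: 1.642 servings and 0.7166 servings → $1.98.
orange + spinach with both tight: 1.052 servings and 2.323 servings → $2.96.
Cheapest feasible corner: $1.62.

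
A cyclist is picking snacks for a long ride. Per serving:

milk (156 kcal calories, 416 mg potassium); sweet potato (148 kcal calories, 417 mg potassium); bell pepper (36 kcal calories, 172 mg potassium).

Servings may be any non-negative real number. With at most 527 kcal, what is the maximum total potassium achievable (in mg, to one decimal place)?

Potassium per kcal: bell pepper 4.778, sweet potato 2.818, milk 2.667.
With no serving limits, spend the whole calories allowance on bell pepper: 527 kcal / 36 kcal × 172 mg = 2517.9 mg.

2517.9 mg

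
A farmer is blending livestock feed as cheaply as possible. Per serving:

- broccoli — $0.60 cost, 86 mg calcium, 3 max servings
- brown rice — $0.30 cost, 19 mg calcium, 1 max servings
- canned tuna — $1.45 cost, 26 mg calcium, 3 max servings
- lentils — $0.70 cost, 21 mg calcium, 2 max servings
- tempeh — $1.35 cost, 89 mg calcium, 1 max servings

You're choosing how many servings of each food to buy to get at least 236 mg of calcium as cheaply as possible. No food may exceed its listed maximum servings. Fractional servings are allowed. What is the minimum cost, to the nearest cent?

Cost per mg of calcium: broccoli $0.0070, tempeh $0.0152, brown rice $0.0158, lentils $0.0333, canned tuna $0.0558.
Take 2.744 servings of broccoli: +236.0 mg calcium for $1.65 (total $1.65, still need 0.0 mg).
Filling from the cheapest source first is optimal under one linear minimum: $1.65.

$1.65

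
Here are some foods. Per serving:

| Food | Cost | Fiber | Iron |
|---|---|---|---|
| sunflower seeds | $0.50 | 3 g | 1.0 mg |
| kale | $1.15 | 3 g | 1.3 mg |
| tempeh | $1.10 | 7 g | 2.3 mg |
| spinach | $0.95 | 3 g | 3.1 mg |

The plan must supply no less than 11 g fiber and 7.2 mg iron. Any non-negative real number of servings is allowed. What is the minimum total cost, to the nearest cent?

$2.54

For a min-cost LP with two ≥-constraints, a basic feasible solution has at most two positive variables.
sunflower seeds only: max(11/3, 7.2/1.0) = 7.2 servings → $3.60.
kale only: max(11/3, 7.2/1.3) = 5.538 servings → $6.37.
tempeh only: max(11/7, 7.2/2.3) = 3.13 servings → $3.44.
spinach only: max(11/3, 7.2/3.1) = 3.667 servings → $3.48.
sunflower seeds + kale with both targets exact would need a negative amount; discard.
sunflower seeds + tempeh: intersection lies outside the first quadrant.
sunflower seeds + spinach with both tight: 1.984 servings and 1.683 servings → $2.59.
kale + tempeh with both targets exact would need a negative amount; discard.
kale + spinach with both tight: 2.315 servings and 1.352 servings → $3.95.
tempeh + spinach with both tight: 0.8446 servings and 1.696 servings → $2.54.
So the least-cost plan costs $2.54.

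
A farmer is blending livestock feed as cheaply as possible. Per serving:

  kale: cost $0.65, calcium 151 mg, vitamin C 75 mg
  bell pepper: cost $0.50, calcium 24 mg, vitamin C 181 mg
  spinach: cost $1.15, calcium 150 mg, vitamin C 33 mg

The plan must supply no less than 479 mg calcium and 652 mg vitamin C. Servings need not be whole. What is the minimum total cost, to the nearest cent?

$3.03

For a min-cost LP with two ≥-constraints, a basic feasible solution has at most two positive variables.
kale only: max(479/151, 652/75) = 8.693 servings → $5.65.
bell pepper only: max(479/24, 652/181) = 19.96 servings → $9.98.
spinach only: max(479/150, 652/33) = 19.76 servings → $22.72.
kale + bell pepper with both tight: 2.783 servings and 2.449 servings → $3.03.
kale + spinach with both targets exact would need a negative amount; discard.
bell pepper + spinach with both tight: 3.111 servings and 2.696 servings → $4.66.
Cheapest feasible corner: $3.03.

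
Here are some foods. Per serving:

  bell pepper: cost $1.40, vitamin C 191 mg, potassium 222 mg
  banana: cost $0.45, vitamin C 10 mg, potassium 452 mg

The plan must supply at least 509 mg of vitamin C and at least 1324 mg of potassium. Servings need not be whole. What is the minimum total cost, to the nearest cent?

$4.36

Compare the cost at each extreme point of the feasible region.
bell pepper only: max(509/191, 1324/222) = 5.964 servings → $8.35.
banana only: max(509/10, 1324/452) = 50.9 servings → $22.91.
bell pepper + banana with both tight: 2.578 servings and 1.663 servings → $4.36.
So the least-cost plan costs $4.36.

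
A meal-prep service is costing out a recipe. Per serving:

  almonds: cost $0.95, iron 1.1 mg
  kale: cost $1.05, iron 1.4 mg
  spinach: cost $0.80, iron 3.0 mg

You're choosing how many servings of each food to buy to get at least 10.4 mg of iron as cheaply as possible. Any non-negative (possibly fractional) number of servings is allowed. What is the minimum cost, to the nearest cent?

$2.77

Cost per mg of iron: spinach $0.2667, kale $0.7500, almonds $0.8636.
With no serving limits, use only spinach: 10.4 mg / 3.0 mg = 3.467 servings × $0.80 = $2.77.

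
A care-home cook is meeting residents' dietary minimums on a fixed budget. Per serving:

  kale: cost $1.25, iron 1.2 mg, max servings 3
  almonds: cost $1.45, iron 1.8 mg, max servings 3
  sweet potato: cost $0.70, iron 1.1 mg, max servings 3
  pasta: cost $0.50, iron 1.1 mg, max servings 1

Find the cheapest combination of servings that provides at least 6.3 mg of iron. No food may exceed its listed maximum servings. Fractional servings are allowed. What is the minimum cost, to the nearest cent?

$4.13

Cost per mg of iron: pasta $0.4545, sweet potato $0.6364, almonds $0.8056, kale $1.0417.
Take 1 serving of pasta: +1.1 mg iron for $0.50 (total $0.50, still need 5.2 mg).
Take 3 servings of sweet potato: +3.3 mg iron for $2.10 (total $2.60, still need 1.9 mg).
Take 1.056 servings of almonds: +1.9 mg iron for $1.53 (total $4.13, still need 0.0 mg).
Filling from the cheapest source first is optimal under one linear minimum: $4.13.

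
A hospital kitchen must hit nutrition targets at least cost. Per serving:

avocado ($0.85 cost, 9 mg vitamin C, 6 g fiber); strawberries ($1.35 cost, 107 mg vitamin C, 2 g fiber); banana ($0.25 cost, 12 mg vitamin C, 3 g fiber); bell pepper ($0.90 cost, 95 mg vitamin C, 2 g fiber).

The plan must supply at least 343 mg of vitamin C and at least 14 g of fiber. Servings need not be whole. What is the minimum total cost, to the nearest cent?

A basic optimal solution has at most two foods positive. Try each food alone and each pair with both targets met exactly.
avocado only: max(343/9, 14/6) = 38.11 servings → $32.39.
strawberries only: max(343/107, 14/2) = 7 servings → $9.45.
banana only: max(343/12, 14/3) = 28.58 servings → $7.15.
bell pepper only: max(343/95, 14/2) = 7 servings → $6.30.
avocado + strawberries with both tight: 1.301 servings and 3.096 servings → $5.29.
avocado + banana: the both-tight solution has a negative serving — not a feasible corner.
avocado + bell pepper with both tight: 1.167 servings and 3.5 servings → $4.14.
strawberries + banana with both tight: 2.899 servings and 2.734 servings → $4.60.
strawberries + bell pepper with both targets exact would need a negative amount; discard.
banana + bell pepper with both tight: 2.467 servings and 3.299 servings → $3.59.
The minimum over all feasible corners is $3.59.

$3.59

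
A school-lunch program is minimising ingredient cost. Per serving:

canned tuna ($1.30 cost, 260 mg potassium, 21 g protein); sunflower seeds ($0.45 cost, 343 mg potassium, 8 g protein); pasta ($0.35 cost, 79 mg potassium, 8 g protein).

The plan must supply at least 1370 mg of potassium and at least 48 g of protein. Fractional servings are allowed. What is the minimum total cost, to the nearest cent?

For a min-cost LP with two ≥-constraints, a basic feasible solution has at most two positive variables.
canned tuna only: max(1370/260, 48/21) = 5.269 servings → $6.85.
sunflower seeds only: max(1370/343, 48/8) = 6 servings → $2.70.
pasta only: max(1370/79, 48/8) = 17.34 servings → $6.07.
canned tuna + sunflower seeds with both tight: 1.074 servings and 3.18 servings → $2.83.
canned tuna + pasta: intersection lies outside the first quadrant.
sunflower seeds + pasta with both tight: 3.394 servings and 2.606 servings → $2.44.
The minimum over all feasible corners is $2.44.

$2.44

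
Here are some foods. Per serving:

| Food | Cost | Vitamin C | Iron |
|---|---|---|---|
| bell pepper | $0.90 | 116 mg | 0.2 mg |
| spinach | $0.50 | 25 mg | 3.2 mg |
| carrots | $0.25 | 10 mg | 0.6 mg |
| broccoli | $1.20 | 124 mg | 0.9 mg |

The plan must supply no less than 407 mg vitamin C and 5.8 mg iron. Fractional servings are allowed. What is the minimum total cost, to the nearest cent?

bell pepper only: max(407/116, 5.8/0.2) = 29 servings → $26.10.
spinach only: max(407/25, 5.8/3.2) = 16.28 servings → $8.14.
carrots only: max(407/10, 5.8/0.6) = 40.7 servings → $10.18.
broccoli only: max(407/124, 5.8/0.9) = 6.444 servings → $7.73.
bell pepper + spinach with both tight: 3.161 servings and 1.615 servings → $3.65.
bell pepper + carrots with both tight: 2.754 servings and 8.749 servings → $4.67.
bell pepper + broccoli: intersection lies outside the first quadrant.
spinach + carrots: the both-tight solution has a negative serving — not a feasible corner.
spinach + broccoli with both tight: 0.9428 servings and 3.092 servings → $4.18.
carrots + broccoli with both tight: 5.396 servings and 2.847 servings → $4.77.
Cheapest feasible corner: $3.65.

$3.65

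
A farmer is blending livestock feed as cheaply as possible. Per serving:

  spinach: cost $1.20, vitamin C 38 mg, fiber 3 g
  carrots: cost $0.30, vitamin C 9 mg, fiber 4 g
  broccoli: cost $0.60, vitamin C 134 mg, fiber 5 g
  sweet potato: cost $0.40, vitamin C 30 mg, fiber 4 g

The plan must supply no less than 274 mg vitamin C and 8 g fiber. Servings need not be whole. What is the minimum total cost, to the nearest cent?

spinach only: max(274/38, 8/3) = 7.211 servings → $8.65.
carrots only: max(274/9, 8/4) = 30.44 servings → $9.13.
broccoli only: max(274/134, 8/5) = 2.045 servings → $1.23.
sweet potato only: max(274/30, 8/4) = 9.133 servings → $3.65.
spinach + carrots: the both-tight solution has a negative serving — not a feasible corner.
spinach + broccoli with both targets exact would need a negative amount; discard.
spinach + sweet potato with both targets exact would need a negative amount; discard.
carrots + broccoli with both targets exact would need a negative amount; discard.
carrots + sweet potato: intersection lies outside the first quadrant.
broccoli + sweet potato: the both-tight solution has a negative serving — not a feasible corner.
The minimum over all feasible corners is $1.23.

$1.23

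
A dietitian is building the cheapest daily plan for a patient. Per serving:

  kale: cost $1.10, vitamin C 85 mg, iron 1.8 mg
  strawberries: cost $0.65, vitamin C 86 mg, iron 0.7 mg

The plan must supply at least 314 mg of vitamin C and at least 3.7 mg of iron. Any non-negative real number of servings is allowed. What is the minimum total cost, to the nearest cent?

$2.85

Two binding constraints pin down two serving amounts, so the optimal mix uses at most two foods. The candidates are each food alone (scaled to the tighter of vitamin C/iron) and each pair with both constraints tight.
kale only: max(314/85, 3.7/1.8) = 3.694 servings → $4.06.
strawberries only: max(314/86, 3.7/0.7) = 5.286 servings → $3.44.
kale + strawberries with both tight: 1.033 servings and 2.631 servings → $2.85.
The minimum over all feasible corners is $2.85.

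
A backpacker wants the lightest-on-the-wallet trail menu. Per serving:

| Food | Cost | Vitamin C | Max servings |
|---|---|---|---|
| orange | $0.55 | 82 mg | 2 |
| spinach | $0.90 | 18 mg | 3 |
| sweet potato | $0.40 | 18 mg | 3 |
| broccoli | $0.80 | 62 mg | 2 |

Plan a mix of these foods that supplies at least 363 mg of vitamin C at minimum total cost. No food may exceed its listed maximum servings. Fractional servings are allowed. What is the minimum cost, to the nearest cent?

Cost per mg of vitamin C: orange $0.0067, broccoli $0.0129, sweet potato $0.0222, spinach $0.0500.
Take 2 servings of orange: +164.0 mg vitamin C for $1.10 (total $1.10, still need 199.0 mg).
Take 2 servings of broccoli: +124.0 mg vitamin C for $1.60 (total $2.70, still need 75.0 mg).
Take 3 servings of sweet potato: +54.0 mg vitamin C for $1.20 (total $3.90, still need 21.0 mg).
Take 1.167 servings of spinach: +21.0 mg vitamin C for $1.05 (total $4.95, still need 0.0 mg).
Greedy by cheapest-per-mg is optimal for a single linear constraint, so the minimum cost is $4.95.

$4.95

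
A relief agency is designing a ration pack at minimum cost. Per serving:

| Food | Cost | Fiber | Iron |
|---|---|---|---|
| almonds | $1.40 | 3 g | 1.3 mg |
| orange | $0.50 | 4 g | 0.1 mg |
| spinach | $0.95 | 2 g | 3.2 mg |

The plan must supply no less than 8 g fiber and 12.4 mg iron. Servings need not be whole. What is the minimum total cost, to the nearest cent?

$3.71

almonds only: max(8/3, 12.4/1.3) = 9.538 servings → $13.35.
orange only: max(8/4, 12.4/0.1) = 124 servings → $62.00.
spinach only: max(8/2, 12.4/3.2) = 4 servings → $3.80.
almonds + orange with both targets exact would need a negative amount; discard.
almonds + spinach with both tight: 0.1143 servings and 3.829 servings → $3.80.
orange + spinach with both tight: 0.06349 servings and 3.873 servings → $3.71.
Cheapest feasible corner: $3.71.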